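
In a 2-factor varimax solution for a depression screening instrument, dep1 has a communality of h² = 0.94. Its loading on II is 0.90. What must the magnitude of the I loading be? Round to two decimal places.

Under orthogonal rotation h² = Σλ², so λ_I² = h² − (0.8100) = 0.94 − 0.8100 = 0.1300.
|λ| = √0.1300 = 0.3606.

0.36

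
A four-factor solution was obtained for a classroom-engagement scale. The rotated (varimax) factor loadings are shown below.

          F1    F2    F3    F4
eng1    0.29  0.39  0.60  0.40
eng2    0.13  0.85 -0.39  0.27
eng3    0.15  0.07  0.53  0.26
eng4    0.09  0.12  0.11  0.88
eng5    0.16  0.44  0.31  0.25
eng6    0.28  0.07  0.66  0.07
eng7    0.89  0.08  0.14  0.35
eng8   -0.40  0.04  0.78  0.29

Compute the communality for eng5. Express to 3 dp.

h² = 0.16² + 0.44² + 0.31² + 0.25² = 0.0256 + 0.1936 + 0.0961 + 0.0625 = 0.3778

0.378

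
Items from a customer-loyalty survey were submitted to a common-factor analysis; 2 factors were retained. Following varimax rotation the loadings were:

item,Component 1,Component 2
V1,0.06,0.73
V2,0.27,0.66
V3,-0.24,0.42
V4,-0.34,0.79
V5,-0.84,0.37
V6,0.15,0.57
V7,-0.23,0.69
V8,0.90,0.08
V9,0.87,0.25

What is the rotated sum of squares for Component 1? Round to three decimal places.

SS loadings for Component 1 = 0.06² + 0.27² + (-0.24)² + (-0.34)² + (-0.84)² + 0.15² + (-0.23)² + 0.90² + 0.87² = 0.0036 + 0.0729 + 0.0576 + 0.1156 + 0.7056 + 0.0225 + 0.0529 + 0.8100 + 0.7569 = 2.5976

2.598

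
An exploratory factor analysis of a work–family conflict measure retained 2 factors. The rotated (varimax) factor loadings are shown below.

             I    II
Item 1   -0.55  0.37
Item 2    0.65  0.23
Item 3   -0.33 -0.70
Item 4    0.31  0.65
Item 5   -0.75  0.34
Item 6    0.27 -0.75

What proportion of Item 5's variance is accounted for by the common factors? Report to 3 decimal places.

h² = (-0.75)² + 0.34² = 0.5625 + 0.1156 = 0.6781

0.678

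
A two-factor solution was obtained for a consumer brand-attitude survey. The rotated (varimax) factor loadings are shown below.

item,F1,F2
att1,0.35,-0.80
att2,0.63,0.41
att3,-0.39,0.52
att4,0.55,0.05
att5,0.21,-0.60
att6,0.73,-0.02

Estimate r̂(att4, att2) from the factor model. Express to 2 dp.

0.37

r̂ = Σ λ_i·λ_j across factors = (0.55)(0.63) + (0.05)(0.41)
  = +0.3465 +0.0205 = 0.3670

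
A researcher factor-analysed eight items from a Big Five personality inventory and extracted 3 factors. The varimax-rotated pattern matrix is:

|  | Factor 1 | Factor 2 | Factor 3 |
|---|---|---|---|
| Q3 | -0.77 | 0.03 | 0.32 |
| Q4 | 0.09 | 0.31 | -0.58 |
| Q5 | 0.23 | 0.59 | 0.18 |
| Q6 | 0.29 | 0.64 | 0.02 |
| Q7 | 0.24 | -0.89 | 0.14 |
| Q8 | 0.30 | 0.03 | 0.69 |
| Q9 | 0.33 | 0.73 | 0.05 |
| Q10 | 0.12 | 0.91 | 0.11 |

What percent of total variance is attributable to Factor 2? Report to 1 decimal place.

SS loadings for Factor 2 = 0.03² + 0.31² + 0.59² + 0.64² + (-0.89)² + 0.03² + 0.73² + 0.91² = 3.0087
With 8 standardized items, total variance = 8. Proportion = 3.0087/8 = 0.3761 → 37.61%.

37.6%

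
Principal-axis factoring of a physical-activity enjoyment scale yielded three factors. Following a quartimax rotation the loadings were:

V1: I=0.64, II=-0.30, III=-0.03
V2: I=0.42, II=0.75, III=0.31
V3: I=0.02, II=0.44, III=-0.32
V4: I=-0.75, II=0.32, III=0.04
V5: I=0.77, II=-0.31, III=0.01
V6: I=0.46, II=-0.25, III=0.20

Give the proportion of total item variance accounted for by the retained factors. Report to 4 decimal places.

Communalities: 0.5005, 0.8350, 0.2964, 0.6665, 0.6891, 0.3141; Σh² = 3.3016.
Total variance with 6 standardized items is 6, so the solution explains 3.3016/6 = 0.5503.

0.5503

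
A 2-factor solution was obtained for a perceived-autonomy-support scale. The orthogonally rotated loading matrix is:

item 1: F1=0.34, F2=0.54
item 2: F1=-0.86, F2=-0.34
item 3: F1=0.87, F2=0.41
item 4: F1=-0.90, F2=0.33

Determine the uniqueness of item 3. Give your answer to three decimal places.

h² = 0.87² + 0.41² = 0.7569 + 0.1681 = 0.9250
Uniqueness u² = 1 − h² = 1 − 0.9250 = 0.0750

0.075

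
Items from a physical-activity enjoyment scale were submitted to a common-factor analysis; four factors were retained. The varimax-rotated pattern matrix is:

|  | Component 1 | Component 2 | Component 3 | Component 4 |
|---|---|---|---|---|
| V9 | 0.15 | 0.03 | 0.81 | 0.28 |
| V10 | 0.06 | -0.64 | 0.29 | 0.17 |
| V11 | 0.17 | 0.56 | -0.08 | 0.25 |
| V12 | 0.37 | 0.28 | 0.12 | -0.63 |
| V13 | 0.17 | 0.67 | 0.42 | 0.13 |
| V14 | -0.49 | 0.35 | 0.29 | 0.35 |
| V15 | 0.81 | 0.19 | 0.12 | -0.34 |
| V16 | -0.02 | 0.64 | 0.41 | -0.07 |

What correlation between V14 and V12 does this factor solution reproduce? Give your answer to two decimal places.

r̂ = Σ λ_i·λ_j across factors = (-0.49)(0.37) + (0.35)(0.28) + (0.29)(0.12) + (0.35)(-0.63)
  = -0.1813 +0.0980 +0.0348 -0.2205 = -0.2690

-0.27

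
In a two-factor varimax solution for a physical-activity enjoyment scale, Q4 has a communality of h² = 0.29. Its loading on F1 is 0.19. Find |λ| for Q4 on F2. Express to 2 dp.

Under orthogonal rotation h² = Σλ², so λ_F2² = h² − (0.0361) = 0.29 − 0.0361 = 0.2539.
|λ| = √0.2539 = 0.5039.

0.50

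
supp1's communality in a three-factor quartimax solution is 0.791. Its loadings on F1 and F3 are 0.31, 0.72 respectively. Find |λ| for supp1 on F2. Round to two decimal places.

0.42

Under orthogonal rotation h² = Σλ², so λ_F2² = h² − (0.6145) = 0.791 − 0.6145 = 0.1765.
|λ| = √0.1765 = 0.4201.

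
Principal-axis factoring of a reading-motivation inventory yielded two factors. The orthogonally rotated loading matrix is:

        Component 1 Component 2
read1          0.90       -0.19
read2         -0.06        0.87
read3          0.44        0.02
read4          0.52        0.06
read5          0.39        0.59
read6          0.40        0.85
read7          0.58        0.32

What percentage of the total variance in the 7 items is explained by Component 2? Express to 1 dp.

28.1%

SS loadings for Component 2 = (-0.19)² + 0.87² + 0.02² + 0.06² + 0.59² + 0.85² + 0.32² = 1.9700
With 7 standardized items, total variance = 7. Proportion = 1.9700/7 = 0.2814 → 28.14%.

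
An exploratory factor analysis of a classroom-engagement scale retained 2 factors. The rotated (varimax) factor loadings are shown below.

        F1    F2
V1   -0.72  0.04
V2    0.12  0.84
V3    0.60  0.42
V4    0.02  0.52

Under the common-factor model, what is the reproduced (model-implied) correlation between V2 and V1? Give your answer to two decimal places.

r̂ = Σ λ_i·λ_j across factors = (0.12)(-0.72) + (0.84)(0.04)
  = -0.0864 +0.0336 = -0.0528

-0.05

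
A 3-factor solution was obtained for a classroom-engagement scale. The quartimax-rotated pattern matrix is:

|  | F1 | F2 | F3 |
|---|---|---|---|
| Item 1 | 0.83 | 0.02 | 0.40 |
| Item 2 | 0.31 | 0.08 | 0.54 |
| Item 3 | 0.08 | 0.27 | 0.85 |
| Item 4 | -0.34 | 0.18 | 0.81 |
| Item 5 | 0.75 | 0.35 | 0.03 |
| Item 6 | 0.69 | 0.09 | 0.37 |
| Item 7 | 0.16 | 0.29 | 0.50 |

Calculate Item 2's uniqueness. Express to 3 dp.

h² = 0.31² + 0.08² + 0.54² = 0.0961 + 0.0064 + 0.2916 = 0.3941
Uniqueness u² = 1 − h² = 1 − 0.3941 = 0.6059

0.606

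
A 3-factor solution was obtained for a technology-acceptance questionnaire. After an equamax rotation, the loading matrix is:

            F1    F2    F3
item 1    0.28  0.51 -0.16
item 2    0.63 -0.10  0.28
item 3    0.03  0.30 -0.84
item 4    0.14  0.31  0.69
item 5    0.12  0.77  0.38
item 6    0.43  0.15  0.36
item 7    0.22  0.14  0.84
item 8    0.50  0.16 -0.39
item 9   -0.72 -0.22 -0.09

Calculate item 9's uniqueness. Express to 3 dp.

h² = (-0.72)² + (-0.22)² + (-0.09)² = 0.5184 + 0.0484 + 0.0081 = 0.5749
Uniqueness u² = 1 − h² = 1 − 0.5749 = 0.4251

0.425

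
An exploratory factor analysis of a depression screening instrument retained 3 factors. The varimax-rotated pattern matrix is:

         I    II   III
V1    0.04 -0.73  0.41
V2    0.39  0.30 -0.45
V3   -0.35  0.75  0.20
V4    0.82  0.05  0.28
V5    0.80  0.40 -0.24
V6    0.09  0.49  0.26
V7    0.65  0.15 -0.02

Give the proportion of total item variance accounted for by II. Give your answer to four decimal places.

SS loadings for II = (-0.73)² + 0.30² + 0.75² + 0.05² + 0.40² + 0.49² + 0.15² = 1.6105
Proportion of variance = 1.6105 / 7 = 0.2301.

0.2301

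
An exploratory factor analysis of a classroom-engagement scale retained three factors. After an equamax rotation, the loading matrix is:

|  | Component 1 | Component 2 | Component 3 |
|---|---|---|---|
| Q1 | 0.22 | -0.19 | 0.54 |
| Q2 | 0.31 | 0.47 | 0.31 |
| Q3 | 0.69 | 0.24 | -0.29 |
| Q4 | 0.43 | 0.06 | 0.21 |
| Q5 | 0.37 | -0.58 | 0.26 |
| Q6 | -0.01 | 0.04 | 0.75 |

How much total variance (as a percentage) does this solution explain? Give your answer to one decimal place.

45.7%

SS loadings by factor: 0.9425, 0.6562, 1.1460; total = 2.7447.
Total variance with 6 standardized items is 6, so the solution explains 2.7447/6 = 0.4574 = 45.74%.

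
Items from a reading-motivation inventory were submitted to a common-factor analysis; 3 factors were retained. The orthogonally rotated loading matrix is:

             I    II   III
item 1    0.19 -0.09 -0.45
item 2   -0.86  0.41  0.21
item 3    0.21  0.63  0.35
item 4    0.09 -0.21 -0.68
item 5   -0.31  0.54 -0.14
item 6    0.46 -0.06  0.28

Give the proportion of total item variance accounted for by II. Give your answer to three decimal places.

0.152

SS loadings for II = (-0.09)² + 0.41² + 0.63² + (-0.21)² + 0.54² + (-0.06)² = 0.9124
Proportion of variance = 0.9124 / 6 = 0.1521.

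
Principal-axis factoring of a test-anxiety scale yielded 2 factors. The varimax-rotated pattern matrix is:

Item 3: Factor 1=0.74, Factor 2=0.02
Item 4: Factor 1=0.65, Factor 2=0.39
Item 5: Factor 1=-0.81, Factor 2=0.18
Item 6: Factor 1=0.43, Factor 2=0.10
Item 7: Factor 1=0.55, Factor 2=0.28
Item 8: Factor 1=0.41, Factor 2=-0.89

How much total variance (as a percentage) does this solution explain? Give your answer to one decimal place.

55.8%

SS loadings by factor: 2.2817, 1.0654; total = 3.3471.
Total variance with 6 standardized items is 6, so the solution explains 3.3471/6 = 0.5579 = 55.79%.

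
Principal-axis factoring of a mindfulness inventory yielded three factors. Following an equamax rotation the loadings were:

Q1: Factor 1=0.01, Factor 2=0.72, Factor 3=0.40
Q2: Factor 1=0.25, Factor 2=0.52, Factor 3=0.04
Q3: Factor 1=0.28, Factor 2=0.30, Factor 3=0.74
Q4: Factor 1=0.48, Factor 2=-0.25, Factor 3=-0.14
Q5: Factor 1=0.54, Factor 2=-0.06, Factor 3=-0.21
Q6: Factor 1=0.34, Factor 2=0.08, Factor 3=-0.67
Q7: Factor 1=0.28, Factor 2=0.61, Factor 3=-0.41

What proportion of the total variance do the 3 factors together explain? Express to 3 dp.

0.510

SS loadings by factor: 0.8570, 1.3234, 1.3899; total = 3.5703.
Total variance with 7 standardized items is 7, so the solution explains 3.5703/7 = 0.5100.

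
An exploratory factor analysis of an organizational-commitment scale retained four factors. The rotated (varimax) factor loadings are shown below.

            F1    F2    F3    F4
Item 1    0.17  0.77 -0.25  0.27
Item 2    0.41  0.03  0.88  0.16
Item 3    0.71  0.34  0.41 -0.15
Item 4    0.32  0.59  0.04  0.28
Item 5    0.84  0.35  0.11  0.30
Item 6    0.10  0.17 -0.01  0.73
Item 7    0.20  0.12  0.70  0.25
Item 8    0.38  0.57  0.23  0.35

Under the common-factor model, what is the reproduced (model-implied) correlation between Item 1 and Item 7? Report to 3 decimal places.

r̂ = Σ λ_i·λ_j across factors = (0.17)(0.20) + (0.77)(0.12) + (-0.25)(0.70) + (0.27)(0.25)
  = +0.0340 +0.0924 -0.1750 +0.0675 = 0.0189

0.019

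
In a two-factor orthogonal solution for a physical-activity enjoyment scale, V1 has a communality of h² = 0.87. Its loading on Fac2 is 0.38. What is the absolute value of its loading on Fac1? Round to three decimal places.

Under orthogonal rotation h² = Σλ², so λ_Fac1² = h² − (0.1444) = 0.87 − 0.1444 = 0.7256.
|λ| = √0.7256 = 0.8518.

0.852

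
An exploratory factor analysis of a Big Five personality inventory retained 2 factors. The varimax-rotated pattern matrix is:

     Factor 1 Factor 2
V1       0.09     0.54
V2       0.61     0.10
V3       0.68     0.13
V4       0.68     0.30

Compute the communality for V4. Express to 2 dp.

0.55

h² = 0.68² + 0.30² = 0.4624 + 0.0900 = 0.5524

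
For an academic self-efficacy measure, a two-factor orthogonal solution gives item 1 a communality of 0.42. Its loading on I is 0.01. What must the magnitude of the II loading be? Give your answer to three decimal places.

Under orthogonal rotation h² = Σλ², so λ_II² = h² − (0.0001) = 0.42 − 0.0001 = 0.4199.
|λ| = √0.4199 = 0.6480.

0.648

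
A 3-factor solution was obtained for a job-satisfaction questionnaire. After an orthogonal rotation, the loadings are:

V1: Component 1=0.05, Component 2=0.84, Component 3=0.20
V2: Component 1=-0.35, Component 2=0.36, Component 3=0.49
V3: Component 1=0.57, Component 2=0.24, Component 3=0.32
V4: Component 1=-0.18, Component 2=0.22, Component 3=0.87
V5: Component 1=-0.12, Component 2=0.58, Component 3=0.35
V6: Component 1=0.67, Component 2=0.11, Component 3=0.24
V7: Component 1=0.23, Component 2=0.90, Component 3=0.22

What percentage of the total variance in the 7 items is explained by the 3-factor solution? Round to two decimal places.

Communalities: 0.7481, 0.4922, 0.4849, 0.8377, 0.4733, 0.5186, 0.9113; Σh² = 4.4661.
Total variance with 7 standardized items is 7, so the solution explains 4.4661/7 = 0.6380 = 63.80%.

63.80%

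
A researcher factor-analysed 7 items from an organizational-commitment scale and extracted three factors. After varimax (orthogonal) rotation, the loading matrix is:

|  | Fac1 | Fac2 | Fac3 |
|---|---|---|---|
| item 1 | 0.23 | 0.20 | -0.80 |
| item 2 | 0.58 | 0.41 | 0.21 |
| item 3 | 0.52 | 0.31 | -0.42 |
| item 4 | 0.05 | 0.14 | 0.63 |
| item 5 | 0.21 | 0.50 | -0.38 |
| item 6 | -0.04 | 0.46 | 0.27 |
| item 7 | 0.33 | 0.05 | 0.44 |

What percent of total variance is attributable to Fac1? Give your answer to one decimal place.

SS loadings for Fac1 = 0.23² + 0.58² + 0.52² + 0.05² + 0.21² + (-0.04)² + 0.33² = 0.8168
With 7 standardized items, total variance = 7. Proportion = 0.8168/7 = 0.1167 → 11.67%.

11.7%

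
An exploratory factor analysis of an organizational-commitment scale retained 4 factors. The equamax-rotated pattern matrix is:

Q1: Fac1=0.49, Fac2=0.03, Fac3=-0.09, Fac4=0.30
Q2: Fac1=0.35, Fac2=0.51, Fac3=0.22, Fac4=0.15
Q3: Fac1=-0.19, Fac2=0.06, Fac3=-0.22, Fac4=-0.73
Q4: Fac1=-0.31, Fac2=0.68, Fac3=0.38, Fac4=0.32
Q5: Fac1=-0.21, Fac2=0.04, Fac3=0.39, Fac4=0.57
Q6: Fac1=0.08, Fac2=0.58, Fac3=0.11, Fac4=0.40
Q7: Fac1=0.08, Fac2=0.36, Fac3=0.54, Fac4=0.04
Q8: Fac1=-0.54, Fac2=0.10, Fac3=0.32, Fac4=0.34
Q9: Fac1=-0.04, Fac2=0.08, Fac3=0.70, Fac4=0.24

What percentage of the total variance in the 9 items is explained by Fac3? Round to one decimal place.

SS loadings for Fac3 = (-0.09)² + 0.22² + (-0.22)² + 0.38² + 0.39² + 0.11² + 0.54² + 0.32² + 0.70² = 1.2975
With 9 standardized items, total variance = 9. Proportion = 1.2975/9 = 0.1442 → 14.42%.

14.4%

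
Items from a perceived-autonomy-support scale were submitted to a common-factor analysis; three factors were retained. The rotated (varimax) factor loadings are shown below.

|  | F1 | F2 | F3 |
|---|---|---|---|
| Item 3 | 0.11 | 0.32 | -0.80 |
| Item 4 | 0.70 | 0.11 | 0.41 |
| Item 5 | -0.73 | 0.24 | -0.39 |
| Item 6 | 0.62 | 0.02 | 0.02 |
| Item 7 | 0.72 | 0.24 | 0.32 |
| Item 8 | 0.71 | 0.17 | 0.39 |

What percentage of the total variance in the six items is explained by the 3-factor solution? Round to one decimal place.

Communalities: 0.7545, 0.6702, 0.7426, 0.3852, 0.6784, 0.6851; Σh² = 3.9160.
Total variance with 6 standardized items is 6, so the solution explains 3.9160/6 = 0.6527 = 65.27%.

65.3%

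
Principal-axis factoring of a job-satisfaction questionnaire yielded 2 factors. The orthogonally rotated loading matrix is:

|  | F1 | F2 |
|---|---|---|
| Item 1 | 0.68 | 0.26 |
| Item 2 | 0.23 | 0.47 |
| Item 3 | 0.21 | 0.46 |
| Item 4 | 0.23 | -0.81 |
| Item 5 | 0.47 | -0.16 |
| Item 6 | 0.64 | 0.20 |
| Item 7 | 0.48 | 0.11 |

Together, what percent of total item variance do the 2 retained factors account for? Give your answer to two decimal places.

Communalities: 0.5300, 0.2738, 0.2557, 0.7090, 0.2465, 0.4496, 0.2425; Σh² = 2.7071.
Total variance with 7 standardized items is 7, so the solution explains 2.7071/7 = 0.3867 = 38.67%.

38.67%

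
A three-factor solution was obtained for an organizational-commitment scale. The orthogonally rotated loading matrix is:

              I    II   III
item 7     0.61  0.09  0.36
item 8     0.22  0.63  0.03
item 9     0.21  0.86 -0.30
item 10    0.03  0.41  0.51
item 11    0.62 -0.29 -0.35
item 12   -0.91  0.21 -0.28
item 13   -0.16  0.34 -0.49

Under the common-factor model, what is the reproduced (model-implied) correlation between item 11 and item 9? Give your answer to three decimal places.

-0.014

r̂ = Σ λ_i·λ_j across factors = (0.62)(0.21) + (-0.29)(0.86) + (-0.35)(-0.30)
  = +0.1302 -0.2494 +0.1050 = -0.0142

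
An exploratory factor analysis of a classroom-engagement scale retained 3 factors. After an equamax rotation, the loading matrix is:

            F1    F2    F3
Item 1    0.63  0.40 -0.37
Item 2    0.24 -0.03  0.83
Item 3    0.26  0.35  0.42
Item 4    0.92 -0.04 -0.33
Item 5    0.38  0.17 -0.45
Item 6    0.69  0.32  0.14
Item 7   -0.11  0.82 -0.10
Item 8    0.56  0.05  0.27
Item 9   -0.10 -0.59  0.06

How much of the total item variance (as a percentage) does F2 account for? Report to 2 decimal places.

SS loadings for F2 = 0.40² + (-0.03)² + 0.35² + (-0.04)² + 0.17² + 0.32² + 0.82² + 0.05² + (-0.59)² = 1.4393
With 9 standardized items, total variance = 9. Proportion = 1.4393/9 = 0.1599 → 15.99%.

15.99%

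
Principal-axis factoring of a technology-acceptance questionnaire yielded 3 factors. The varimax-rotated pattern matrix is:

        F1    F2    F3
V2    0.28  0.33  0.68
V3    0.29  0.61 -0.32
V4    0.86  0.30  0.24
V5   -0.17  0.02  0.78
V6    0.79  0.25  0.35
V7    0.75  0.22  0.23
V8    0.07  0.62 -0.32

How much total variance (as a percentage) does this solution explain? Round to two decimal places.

67.11%

Communalities: 0.6497, 0.5586, 0.8872, 0.6377, 0.8091, 0.6638, 0.4917; Σh² = 4.6978.
Total variance with 7 standardized items is 7, so the solution explains 4.6978/7 = 0.6711 = 67.11%.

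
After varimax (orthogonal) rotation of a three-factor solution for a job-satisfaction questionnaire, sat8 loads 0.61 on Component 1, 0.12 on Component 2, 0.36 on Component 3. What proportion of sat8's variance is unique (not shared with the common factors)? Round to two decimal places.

h² = 0.61² + 0.12² + 0.36² = 0.3721 + 0.0144 + 0.1296 = 0.5161
Uniqueness u² = 1 − h² = 1 − 0.5161 = 0.4839

0.48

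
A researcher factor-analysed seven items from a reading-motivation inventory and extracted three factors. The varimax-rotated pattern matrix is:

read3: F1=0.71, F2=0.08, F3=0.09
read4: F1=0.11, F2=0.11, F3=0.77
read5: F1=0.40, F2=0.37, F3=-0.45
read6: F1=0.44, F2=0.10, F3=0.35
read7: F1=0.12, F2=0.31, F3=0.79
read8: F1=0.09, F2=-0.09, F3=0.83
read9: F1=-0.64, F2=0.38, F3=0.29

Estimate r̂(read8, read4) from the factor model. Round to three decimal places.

0.639

r̂ = Σ λ_i·λ_j across factors = (0.09)(0.11) + (-0.09)(0.11) + (0.83)(0.77)
  = +0.0099 -0.0099 +0.6391 = 0.6391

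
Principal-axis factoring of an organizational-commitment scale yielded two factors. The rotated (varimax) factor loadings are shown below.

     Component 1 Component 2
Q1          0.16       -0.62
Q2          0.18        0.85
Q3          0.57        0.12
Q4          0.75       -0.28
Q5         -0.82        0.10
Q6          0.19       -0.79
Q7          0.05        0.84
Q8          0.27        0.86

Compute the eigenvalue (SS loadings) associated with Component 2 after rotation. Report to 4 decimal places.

SS loadings for Component 2 = (-0.62)² + 0.85² + 0.12² + (-0.28)² + 0.10² + (-0.79)² + 0.84² + 0.86² = 0.3844 + 0.7225 + 0.0144 + 0.0784 + 0.0100 + 0.6241 + 0.7056 + 0.7396 = 3.2790

3.2790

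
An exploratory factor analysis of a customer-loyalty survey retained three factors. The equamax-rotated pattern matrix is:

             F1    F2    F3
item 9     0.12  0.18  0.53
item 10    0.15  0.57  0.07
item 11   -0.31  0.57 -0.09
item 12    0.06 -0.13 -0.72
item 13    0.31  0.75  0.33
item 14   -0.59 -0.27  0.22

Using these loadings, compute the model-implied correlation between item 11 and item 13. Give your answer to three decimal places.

0.302

r̂ = Σ λ_i·λ_j across factors = (-0.31)(0.31) + (0.57)(0.75) + (-0.09)(0.33)
  = -0.0961 +0.4275 -0.0297 = 0.3017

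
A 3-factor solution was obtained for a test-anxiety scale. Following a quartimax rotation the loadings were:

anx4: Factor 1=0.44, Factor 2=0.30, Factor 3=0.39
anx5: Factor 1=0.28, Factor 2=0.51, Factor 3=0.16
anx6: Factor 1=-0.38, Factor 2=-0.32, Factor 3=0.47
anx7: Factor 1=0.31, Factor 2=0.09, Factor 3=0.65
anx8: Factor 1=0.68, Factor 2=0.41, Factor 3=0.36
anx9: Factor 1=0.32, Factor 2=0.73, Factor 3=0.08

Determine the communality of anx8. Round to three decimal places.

0.760

h² = 0.68² + 0.41² + 0.36² = 0.4624 + 0.1681 + 0.1296 = 0.7601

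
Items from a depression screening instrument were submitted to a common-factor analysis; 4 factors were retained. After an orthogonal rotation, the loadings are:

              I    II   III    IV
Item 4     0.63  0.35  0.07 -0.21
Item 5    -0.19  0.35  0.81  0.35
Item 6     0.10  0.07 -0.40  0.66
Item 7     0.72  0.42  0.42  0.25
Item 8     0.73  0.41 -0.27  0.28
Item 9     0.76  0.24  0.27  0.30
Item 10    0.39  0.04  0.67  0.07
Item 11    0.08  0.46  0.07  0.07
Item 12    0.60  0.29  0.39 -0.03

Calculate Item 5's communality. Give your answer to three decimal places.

0.937

h² = (-0.19)² + 0.35² + 0.81² + 0.35² = 0.0361 + 0.1225 + 0.6561 + 0.1225 = 0.9372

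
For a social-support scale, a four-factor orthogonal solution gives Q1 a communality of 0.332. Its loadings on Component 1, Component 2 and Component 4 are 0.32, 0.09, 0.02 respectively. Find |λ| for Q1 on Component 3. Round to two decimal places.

Under orthogonal rotation h² = Σλ², so λ_Component 3² = h² − (0.1109) = 0.332 − 0.1109 = 0.2211.
|λ| = √0.2211 = 0.4702.

0.47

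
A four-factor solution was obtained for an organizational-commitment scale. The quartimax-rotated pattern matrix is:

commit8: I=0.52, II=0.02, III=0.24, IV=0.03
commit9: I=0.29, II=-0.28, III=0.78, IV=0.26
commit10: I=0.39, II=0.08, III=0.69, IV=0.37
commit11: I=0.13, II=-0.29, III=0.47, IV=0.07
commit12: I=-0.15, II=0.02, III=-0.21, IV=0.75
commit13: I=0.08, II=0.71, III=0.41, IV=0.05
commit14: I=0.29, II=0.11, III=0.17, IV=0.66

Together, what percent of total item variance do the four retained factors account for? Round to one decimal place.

Communalities: 0.3293, 0.8385, 0.7715, 0.3268, 0.6295, 0.6811, 0.5607; Σh² = 4.1374.
Total variance with 7 standardized items is 7, so the solution explains 4.1374/7 = 0.5911 = 59.11%.

59.1%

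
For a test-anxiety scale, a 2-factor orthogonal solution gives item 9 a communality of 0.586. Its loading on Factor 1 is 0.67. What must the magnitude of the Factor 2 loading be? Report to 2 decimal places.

0.37

Under orthogonal rotation h² = Σλ², so λ_Factor 2² = h² − (0.4489) = 0.586 − 0.4489 = 0.1371.
|λ| = √0.1371 = 0.3703.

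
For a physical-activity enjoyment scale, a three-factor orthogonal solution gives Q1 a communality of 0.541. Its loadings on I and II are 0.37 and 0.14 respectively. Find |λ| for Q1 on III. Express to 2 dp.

0.62

Under orthogonal rotation h² = Σλ², so λ_III² = h² − (0.1565) = 0.541 − 0.1565 = 0.3845.
|λ| = √0.3845 = 0.6201.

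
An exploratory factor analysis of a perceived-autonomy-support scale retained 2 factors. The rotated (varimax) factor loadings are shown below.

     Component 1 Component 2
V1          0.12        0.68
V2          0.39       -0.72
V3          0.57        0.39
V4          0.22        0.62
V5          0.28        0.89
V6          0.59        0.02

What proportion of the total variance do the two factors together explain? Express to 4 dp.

0.5460

SS loadings by factor: 0.9663, 2.3098; total = 3.2761.
Total variance with 6 standardized items is 6, so the solution explains 3.2761/6 = 0.5460.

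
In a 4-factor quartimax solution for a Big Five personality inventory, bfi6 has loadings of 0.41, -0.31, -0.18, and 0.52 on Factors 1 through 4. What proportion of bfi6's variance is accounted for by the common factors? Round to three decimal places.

0.567

h² = 0.41² + (-0.31)² + (-0.18)² + 0.52² = 0.1681 + 0.0961 + 0.0324 + 0.2704 = 0.5670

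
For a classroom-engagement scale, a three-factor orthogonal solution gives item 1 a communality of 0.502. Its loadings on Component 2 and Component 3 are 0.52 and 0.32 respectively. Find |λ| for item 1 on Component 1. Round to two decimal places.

Under orthogonal rotation h² = Σλ², so λ_Component 1² = h² − (0.3728) = 0.502 − 0.3728 = 0.1292.
|λ| = √0.1292 = 0.3594.

0.36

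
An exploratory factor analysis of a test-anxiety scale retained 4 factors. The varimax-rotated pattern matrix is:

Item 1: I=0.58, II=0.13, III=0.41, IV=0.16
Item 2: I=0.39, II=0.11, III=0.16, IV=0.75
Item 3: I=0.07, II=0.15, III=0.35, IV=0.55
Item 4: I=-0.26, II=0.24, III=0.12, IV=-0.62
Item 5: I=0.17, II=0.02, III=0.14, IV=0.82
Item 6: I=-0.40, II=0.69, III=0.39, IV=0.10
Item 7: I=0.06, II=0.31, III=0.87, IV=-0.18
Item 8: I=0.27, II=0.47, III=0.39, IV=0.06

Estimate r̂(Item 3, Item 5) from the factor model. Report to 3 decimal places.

r̂ = Σ λ_i·λ_j across factors = (0.07)(0.17) + (0.15)(0.02) + (0.35)(0.14) + (0.55)(0.82)
  = +0.0119 +0.0030 +0.0490 +0.4510 = 0.5149

0.515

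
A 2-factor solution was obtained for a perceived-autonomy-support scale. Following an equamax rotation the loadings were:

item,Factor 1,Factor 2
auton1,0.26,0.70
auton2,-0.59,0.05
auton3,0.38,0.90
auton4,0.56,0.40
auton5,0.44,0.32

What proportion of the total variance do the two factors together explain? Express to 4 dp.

0.5264

SS loadings by factor: 1.0673, 1.5649; total = 2.6322.
Total variance with 5 standardized items is 5, so the solution explains 2.6322/5 = 0.5264.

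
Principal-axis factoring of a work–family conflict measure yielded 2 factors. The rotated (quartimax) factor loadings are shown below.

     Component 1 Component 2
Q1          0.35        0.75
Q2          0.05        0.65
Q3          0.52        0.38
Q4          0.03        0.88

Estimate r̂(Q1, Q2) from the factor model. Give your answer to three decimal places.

r̂ = Σ λ_i·λ_j across factors = (0.35)(0.05) + (0.75)(0.65)
  = +0.0175 +0.4875 = 0.5050

0.505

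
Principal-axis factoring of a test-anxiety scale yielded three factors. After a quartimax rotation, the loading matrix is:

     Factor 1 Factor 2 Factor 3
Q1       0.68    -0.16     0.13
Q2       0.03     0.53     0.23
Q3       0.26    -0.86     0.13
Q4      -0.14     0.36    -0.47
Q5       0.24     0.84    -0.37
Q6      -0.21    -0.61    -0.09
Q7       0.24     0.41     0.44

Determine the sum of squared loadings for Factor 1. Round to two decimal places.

SS loadings for Factor 1 = 0.68² + 0.03² + 0.26² + (-0.14)² + 0.24² + (-0.21)² + 0.24² = 0.4624 + 0.0009 + 0.0676 + 0.0196 + 0.0576 + 0.0441 + 0.0576 = 0.7098

0.71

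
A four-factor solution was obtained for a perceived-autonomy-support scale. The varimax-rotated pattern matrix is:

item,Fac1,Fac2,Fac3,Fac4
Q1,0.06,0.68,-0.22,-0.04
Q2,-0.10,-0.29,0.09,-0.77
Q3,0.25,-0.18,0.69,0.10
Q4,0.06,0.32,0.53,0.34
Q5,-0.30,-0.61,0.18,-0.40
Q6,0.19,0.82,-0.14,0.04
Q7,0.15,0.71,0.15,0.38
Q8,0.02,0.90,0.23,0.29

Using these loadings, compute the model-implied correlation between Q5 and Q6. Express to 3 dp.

r̂ = Σ λ_i·λ_j across factors = (-0.30)(0.19) + (-0.61)(0.82) + (0.18)(-0.14) + (-0.40)(0.04)
  = -0.0570 -0.5002 -0.0252 -0.0160 = -0.5984

-0.598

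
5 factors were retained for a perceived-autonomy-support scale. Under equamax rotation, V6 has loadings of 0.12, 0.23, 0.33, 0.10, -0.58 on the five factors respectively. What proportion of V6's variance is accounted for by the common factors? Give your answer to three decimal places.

0.523

h² = 0.12² + 0.23² + 0.33² + 0.10² + (-0.58)² = 0.0144 + 0.0529 + 0.1089 + 0.0100 + 0.3364 = 0.5226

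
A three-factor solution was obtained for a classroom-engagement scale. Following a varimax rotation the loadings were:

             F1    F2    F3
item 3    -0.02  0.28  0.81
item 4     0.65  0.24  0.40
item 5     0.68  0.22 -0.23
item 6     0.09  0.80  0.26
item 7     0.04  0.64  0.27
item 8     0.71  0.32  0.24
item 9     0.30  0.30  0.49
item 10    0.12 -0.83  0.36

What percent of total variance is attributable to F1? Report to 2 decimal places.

SS loadings for F1 = (-0.02)² + 0.65² + 0.68² + 0.09² + 0.04² + 0.71² + 0.30² + 0.12² = 1.5035
With 8 standardized items, total variance = 8. Proportion = 1.5035/8 = 0.1879 → 18.79%.

18.79%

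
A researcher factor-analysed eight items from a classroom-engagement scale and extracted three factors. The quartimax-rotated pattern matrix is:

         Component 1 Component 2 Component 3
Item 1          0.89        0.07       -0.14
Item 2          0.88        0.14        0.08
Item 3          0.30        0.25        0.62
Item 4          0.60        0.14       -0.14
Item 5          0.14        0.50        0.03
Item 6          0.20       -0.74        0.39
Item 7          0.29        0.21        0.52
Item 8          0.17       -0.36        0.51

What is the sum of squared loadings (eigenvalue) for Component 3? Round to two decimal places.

1.11

SS loadings for Component 3 = (-0.14)² + 0.08² + 0.62² + (-0.14)² + 0.03² + 0.39² + 0.52² + 0.51² = 0.0196 + 0.0064 + 0.3844 + 0.0196 + 0.0009 + 0.1521 + 0.2704 + 0.2601 = 1.1135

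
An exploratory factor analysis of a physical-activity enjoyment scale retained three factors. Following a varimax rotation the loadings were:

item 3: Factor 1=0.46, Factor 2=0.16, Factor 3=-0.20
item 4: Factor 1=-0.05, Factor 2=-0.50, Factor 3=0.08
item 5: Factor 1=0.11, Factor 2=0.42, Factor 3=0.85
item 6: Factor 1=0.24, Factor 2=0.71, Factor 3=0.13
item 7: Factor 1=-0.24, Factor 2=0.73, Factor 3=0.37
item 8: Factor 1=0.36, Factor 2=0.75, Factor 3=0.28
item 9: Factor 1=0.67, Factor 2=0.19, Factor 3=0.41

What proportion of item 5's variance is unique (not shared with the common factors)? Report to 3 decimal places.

0.089

h² = 0.11² + 0.42² + 0.85² = 0.0121 + 0.1764 + 0.7225 = 0.9110
Uniqueness u² = 1 − h² = 1 − 0.9110 = 0.0890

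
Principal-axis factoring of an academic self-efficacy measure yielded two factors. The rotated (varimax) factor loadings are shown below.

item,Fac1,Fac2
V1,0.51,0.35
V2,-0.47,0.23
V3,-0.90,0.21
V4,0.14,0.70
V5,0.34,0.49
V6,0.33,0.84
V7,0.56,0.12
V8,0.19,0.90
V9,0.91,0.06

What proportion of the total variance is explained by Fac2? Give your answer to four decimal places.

0.2759

SS loadings for Fac2 = 0.35² + 0.23² + 0.21² + 0.70² + 0.49² + 0.84² + 0.12² + 0.90² + 0.06² = 2.4832
Proportion of variance = 2.4832 / 9 = 0.2759.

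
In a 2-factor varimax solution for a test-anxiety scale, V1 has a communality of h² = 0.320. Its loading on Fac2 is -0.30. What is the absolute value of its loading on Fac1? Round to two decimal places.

Under orthogonal rotation h² = Σλ², so λ_Fac1² = h² − (0.0900) = 0.320 − 0.0900 = 0.2300.
|λ| = √0.2300 = 0.4796.

0.48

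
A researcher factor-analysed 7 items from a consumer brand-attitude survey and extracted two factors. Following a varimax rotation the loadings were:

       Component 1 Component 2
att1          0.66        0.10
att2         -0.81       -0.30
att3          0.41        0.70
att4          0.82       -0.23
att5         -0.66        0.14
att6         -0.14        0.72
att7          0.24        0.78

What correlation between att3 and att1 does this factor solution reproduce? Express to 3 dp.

0.341

r̂ = Σ λ_i·λ_j across factors = (0.41)(0.66) + (0.70)(0.10)
  = +0.2706 +0.0700 = 0.3406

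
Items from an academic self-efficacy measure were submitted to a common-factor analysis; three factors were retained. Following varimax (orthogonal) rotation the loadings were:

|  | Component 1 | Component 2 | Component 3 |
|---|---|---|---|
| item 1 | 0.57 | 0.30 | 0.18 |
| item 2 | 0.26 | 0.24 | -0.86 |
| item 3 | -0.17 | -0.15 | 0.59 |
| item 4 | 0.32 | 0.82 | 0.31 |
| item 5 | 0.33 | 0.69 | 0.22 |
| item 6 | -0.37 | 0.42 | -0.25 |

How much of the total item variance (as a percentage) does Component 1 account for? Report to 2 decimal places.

12.83%

SS loadings for Component 1 = 0.57² + 0.26² + (-0.17)² + 0.32² + 0.33² + (-0.37)² = 0.7696
With 6 standardized items, total variance = 6. Proportion = 0.7696/6 = 0.1283 → 12.83%.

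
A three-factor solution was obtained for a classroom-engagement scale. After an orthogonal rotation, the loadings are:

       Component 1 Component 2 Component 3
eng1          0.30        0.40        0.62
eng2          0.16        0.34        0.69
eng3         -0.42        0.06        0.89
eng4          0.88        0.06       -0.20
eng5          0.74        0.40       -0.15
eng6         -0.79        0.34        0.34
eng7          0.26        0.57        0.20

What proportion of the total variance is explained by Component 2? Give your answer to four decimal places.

SS loadings for Component 2 = 0.40² + 0.34² + 0.06² + 0.06² + 0.40² + 0.34² + 0.57² = 0.8833
Proportion of variance = 0.8833 / 7 = 0.1262.

0.1262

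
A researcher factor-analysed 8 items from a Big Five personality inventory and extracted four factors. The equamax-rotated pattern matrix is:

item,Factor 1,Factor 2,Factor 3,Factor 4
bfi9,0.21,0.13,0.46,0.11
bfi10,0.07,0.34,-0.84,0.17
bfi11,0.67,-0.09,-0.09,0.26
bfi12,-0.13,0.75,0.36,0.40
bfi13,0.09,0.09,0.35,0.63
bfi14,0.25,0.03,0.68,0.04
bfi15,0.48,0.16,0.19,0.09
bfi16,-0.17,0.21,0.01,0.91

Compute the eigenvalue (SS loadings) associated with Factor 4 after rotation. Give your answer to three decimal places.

1.503

SS loadings for Factor 4 = 0.11² + 0.17² + 0.26² + 0.40² + 0.63² + 0.04² + 0.09² + 0.91² = 0.0121 + 0.0289 + 0.0676 + 0.1600 + 0.3969 + 0.0016 + 0.0081 + 0.8281 = 1.5033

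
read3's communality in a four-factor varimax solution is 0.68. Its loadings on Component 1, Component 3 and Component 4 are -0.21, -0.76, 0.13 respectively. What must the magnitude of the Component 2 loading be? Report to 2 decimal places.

Under orthogonal rotation h² = Σλ², so λ_Component 2² = h² − (0.6386) = 0.68 − 0.6386 = 0.0414.
|λ| = √0.0414 = 0.2035.

0.20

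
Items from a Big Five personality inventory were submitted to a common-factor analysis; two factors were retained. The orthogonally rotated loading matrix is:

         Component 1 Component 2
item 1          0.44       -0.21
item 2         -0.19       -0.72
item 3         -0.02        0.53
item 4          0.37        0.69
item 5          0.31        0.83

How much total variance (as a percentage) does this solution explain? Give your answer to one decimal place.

Communalities: 0.2377, 0.5545, 0.2813, 0.6130, 0.7850; Σh² = 2.4715.
Total variance with 5 standardized items is 5, so the solution explains 2.4715/5 = 0.4943 = 49.43%.

49.4%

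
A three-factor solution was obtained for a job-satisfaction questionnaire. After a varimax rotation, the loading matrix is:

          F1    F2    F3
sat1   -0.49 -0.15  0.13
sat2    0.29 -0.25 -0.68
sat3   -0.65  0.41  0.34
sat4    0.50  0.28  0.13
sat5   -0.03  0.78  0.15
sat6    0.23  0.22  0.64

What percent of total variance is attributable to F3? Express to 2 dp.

17.40%

SS loadings for F3 = 0.13² + (-0.68)² + 0.34² + 0.13² + 0.15² + 0.64² = 1.0439
With 6 standardized items, total variance = 6. Proportion = 1.0439/6 = 0.1740 → 17.40%.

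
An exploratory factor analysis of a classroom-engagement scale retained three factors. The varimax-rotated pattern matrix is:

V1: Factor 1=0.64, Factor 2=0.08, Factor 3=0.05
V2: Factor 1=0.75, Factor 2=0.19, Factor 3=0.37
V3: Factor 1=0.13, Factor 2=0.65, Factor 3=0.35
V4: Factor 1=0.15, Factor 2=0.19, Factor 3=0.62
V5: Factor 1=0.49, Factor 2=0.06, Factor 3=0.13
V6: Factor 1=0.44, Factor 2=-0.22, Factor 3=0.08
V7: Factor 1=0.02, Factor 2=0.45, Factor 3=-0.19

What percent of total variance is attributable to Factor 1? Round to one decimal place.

20.7%

SS loadings for Factor 1 = 0.64² + 0.75² + 0.13² + 0.15² + 0.49² + 0.44² + 0.02² = 1.4456
With 7 standardized items, total variance = 7. Proportion = 1.4456/7 = 0.2065 → 20.65%.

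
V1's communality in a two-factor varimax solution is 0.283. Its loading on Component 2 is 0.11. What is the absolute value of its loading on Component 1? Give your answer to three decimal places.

Under orthogonal rotation h² = Σλ², so λ_Component 1² = h² − (0.0121) = 0.283 − 0.0121 = 0.2709.
|λ| = √0.2709 = 0.5205.

0.520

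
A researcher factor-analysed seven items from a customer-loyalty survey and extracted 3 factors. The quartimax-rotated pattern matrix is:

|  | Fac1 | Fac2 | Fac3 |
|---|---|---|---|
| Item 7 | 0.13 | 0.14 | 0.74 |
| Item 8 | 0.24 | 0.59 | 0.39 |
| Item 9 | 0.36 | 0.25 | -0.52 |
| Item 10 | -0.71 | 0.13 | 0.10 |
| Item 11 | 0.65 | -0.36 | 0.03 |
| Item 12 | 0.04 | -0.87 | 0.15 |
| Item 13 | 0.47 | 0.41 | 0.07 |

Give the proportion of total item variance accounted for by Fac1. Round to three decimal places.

0.193

SS loadings for Fac1 = 0.13² + 0.24² + 0.36² + (-0.71)² + 0.65² + 0.04² + 0.47² = 1.3532
Proportion of variance = 1.3532 / 7 = 0.1933.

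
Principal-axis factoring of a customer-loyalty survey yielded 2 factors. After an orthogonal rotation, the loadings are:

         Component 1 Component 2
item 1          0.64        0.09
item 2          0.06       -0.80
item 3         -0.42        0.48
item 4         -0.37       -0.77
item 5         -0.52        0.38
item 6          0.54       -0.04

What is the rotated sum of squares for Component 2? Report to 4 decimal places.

1.6174

SS loadings for Component 2 = 0.09² + (-0.80)² + 0.48² + (-0.77)² + 0.38² + (-0.04)² = 0.0081 + 0.6400 + 0.2304 + 0.5929 + 0.1444 + 0.0016 = 1.6174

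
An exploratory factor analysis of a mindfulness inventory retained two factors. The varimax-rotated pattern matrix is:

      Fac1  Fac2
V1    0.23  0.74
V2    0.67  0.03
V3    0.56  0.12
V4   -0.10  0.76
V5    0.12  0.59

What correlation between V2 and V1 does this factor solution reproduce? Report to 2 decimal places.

0.18

r̂ = Σ λ_i·λ_j across factors = (0.67)(0.23) + (0.03)(0.74)
  = +0.1541 +0.0222 = 0.1763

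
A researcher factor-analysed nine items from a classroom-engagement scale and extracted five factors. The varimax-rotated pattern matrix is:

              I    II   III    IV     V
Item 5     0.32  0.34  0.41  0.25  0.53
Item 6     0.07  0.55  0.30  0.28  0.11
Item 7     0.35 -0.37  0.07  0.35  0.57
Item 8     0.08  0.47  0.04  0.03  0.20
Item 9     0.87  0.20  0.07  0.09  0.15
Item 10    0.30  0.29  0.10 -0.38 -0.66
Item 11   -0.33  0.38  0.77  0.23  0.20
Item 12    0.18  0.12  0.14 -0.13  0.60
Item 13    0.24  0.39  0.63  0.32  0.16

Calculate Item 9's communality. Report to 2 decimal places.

h² = 0.87² + 0.20² + 0.07² + 0.09² + 0.15² = 0.7569 + 0.0400 + 0.0049 + 0.0081 + 0.0225 = 0.8324

0.83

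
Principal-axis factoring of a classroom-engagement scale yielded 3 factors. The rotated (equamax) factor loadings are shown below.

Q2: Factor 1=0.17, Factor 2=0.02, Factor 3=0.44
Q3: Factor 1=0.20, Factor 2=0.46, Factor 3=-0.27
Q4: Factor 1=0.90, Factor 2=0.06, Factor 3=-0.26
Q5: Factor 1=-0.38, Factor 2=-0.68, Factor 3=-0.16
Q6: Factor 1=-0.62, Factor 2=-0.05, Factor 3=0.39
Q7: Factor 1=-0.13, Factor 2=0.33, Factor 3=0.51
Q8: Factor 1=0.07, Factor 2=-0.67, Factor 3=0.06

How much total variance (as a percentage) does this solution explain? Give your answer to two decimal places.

Communalities: 0.2229, 0.3245, 0.8812, 0.6324, 0.5390, 0.3859, 0.4574; Σh² = 3.4433.
Total variance with 7 standardized items is 7, so the solution explains 3.4433/7 = 0.4919 = 49.19%.

49.19%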